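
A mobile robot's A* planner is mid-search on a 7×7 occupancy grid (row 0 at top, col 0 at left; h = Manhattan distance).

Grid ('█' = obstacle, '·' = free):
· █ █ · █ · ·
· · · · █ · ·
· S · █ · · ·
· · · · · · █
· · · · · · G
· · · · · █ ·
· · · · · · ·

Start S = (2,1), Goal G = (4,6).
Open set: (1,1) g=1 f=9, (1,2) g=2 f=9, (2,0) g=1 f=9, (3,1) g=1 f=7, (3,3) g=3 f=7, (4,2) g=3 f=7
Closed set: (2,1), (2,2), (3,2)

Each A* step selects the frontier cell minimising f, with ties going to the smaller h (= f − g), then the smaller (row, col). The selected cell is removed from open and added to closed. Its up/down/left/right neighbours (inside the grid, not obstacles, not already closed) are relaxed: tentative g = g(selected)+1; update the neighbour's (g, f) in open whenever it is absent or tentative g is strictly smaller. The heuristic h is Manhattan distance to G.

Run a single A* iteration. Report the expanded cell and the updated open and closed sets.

expanded=(3,3); open=[(1,1) g=1 f=9, (1,2) g=2 f=9, (2,0) g=1 f=9, (3,1) g=1 f=7, (3,4) g=4 f=7, (4,2) g=3 f=7, (4,3) g=4 f=7]; closed=[(2,1), (2,2), (3,2), (3,3)]

step 1: expand (3,3) (f=7, h=4) → closed; open now [(1,1) g=1 f=9, (1,2) g=2 f=9, (2,0) g=1 f=9, (3,1) g=1 f=7, (3,4) g=4 f=7, (4,2) g=3 f=7, (4,3) g=4 f=7]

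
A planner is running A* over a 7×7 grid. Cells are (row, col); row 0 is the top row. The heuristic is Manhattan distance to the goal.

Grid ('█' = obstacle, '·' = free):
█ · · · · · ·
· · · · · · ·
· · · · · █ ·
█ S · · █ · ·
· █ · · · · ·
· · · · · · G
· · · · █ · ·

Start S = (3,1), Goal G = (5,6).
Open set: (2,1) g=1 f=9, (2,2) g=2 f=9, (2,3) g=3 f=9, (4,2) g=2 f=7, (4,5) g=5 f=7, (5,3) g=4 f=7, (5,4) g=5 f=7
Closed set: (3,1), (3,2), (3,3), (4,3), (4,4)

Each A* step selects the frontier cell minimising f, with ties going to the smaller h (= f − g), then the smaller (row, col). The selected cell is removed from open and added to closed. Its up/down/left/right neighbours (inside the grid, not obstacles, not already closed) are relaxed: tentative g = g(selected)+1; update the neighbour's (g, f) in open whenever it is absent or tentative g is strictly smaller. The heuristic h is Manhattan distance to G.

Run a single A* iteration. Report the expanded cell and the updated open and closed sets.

step 1: expand (4,5) (f=7, h=2) → closed; open now [(2,1) g=1 f=9, (2,2) g=2 f=9, (2,3) g=3 f=9, (3,5) g=6 f=9, (4,2) g=2 f=7, (4,6) g=6 f=7, (5,3) g=4 f=7, (5,4) g=5 f=7, (5,5) g=6 f=7]

expanded=(4,5); open=[(2,1) g=1 f=9, (2,2) g=2 f=9, (2,3) g=3 f=9, (3,5) g=6 f=9, (4,2) g=2 f=7, (4,6) g=6 f=7, (5,3) g=4 f=7, (5,4) g=5 f=7, (5,5) g=6 f=7]; closed=[(3,1), (3,2), (3,3), (4,3), (4,4), (4,5)]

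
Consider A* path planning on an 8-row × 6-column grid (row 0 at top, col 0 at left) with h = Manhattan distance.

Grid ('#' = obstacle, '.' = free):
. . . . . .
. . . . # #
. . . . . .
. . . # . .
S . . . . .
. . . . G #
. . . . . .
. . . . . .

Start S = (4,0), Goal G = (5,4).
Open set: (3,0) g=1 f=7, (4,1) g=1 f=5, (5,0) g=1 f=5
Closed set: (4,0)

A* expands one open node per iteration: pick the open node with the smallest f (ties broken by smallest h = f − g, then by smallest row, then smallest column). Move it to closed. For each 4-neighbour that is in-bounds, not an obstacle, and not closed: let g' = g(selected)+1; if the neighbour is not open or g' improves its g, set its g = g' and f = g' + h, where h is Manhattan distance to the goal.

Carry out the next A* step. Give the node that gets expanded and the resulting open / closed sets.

step 1: expand (4,1) (f=5, h=4) → closed; open now [(3,0) g=1 f=7, (3,1) g=2 f=7, (4,2) g=2 f=5, (5,0) g=1 f=5, (5,1) g=2 f=5]

expanded=(4,1); open=[(3,0) g=1 f=7, (3,1) g=2 f=7, (4,2) g=2 f=5, (5,0) g=1 f=5, (5,1) g=2 f=5]; closed=[(4,0), (4,1)]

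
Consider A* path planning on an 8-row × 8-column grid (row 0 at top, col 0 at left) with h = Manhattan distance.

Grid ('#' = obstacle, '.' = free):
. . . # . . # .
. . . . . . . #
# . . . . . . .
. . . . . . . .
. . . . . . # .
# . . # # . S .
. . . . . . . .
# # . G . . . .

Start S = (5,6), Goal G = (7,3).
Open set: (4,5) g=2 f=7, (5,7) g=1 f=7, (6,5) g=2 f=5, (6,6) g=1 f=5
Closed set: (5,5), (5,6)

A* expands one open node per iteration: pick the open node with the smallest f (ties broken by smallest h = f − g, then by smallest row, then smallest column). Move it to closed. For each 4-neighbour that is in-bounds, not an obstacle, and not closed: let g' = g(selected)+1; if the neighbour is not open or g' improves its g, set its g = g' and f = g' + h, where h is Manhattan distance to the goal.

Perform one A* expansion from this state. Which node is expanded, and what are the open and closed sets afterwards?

expanded=(6,5); open=[(4,5) g=2 f=7, (5,7) g=1 f=7, (6,4) g=3 f=5, (6,6) g=1 f=5, (7,5) g=3 f=5]; closed=[(5,5), (5,6), (6,5)]

step 1: expand (6,5) (f=5, h=3) → closed; open now [(4,5) g=2 f=7, (5,7) g=1 f=7, (6,4) g=3 f=5, (6,6) g=1 f=5, (7,5) g=3 f=5]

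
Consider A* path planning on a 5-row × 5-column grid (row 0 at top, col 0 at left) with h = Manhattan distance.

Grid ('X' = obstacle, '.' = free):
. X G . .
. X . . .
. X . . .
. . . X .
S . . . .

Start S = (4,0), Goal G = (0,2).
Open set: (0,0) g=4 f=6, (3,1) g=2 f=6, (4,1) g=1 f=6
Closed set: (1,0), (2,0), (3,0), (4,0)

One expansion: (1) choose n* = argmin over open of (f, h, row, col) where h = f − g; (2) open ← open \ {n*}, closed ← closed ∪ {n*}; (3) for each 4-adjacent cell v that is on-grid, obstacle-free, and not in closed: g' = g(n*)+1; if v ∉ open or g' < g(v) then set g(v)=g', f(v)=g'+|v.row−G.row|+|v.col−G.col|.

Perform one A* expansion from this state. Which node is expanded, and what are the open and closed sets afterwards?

expanded=(0,0); open=[(3,1) g=2 f=6, (4,1) g=1 f=6]; closed=[(0,0), (1,0), (2,0), (3,0), (4,0)]

step 1: expand (0,0) (f=6, h=2) → closed; open now [(3,1) g=2 f=6, (4,1) g=1 f=6]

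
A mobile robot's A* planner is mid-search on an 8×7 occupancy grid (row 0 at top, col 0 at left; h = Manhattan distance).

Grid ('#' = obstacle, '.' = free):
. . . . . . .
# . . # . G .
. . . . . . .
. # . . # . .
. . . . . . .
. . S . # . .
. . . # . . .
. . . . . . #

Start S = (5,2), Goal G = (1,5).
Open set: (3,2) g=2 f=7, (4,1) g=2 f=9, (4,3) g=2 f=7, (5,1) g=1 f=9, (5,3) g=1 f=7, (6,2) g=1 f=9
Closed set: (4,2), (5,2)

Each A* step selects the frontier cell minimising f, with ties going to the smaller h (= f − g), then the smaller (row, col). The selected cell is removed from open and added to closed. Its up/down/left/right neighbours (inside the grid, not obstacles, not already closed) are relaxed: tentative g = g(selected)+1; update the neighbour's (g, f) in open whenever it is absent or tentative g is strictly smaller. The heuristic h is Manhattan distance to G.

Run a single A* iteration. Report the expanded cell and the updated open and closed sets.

step 1: expand (3,2) (f=7, h=5) → closed; open now [(2,2) g=3 f=7, (3,3) g=3 f=7, (4,1) g=2 f=9, (4,3) g=2 f=7, (5,1) g=1 f=9, (5,3) g=1 f=7, (6,2) g=1 f=9]

expanded=(3,2); open=[(2,2) g=3 f=7, (3,3) g=3 f=7, (4,1) g=2 f=9, (4,3) g=2 f=7, (5,1) g=1 f=9, (5,3) g=1 f=7, (6,2) g=1 f=9]; closed=[(3,2), (4,2), (5,2)]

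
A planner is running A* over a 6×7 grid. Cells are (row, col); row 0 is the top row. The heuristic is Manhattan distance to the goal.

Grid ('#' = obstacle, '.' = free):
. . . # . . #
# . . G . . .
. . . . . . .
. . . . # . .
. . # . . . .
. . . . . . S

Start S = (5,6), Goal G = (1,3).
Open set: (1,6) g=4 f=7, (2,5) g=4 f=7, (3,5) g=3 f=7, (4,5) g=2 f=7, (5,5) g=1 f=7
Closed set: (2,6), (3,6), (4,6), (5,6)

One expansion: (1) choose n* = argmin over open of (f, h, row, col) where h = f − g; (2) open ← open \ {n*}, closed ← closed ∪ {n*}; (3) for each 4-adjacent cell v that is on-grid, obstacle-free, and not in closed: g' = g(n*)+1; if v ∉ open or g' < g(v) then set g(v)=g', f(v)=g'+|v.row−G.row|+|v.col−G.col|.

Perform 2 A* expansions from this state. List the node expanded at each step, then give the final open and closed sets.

step 1: expand (1,6) (f=7, h=3) → closed; open now [(1,5) g=5 f=7, (2,5) g=4 f=7, (3,5) g=3 f=7, (4,5) g=2 f=7, (5,5) g=1 f=7]
step 2: expand (1,5) (f=7, h=2) → closed; open now [(0,5) g=6 f=9, (1,4) g=6 f=7, (2,5) g=4 f=7, (3,5) g=3 f=7, (4,5) g=2 f=7, (5,5) g=1 f=7]

order=[(1,6) → (1,5)]; open=[(0,5) g=6 f=9, (1,4) g=6 f=7, (2,5) g=4 f=7, (3,5) g=3 f=7, (4,5) g=2 f=7, (5,5) g=1 f=7]; closed=[(1,5), (1,6), (2,6), (3,6), (4,6), (5,6)]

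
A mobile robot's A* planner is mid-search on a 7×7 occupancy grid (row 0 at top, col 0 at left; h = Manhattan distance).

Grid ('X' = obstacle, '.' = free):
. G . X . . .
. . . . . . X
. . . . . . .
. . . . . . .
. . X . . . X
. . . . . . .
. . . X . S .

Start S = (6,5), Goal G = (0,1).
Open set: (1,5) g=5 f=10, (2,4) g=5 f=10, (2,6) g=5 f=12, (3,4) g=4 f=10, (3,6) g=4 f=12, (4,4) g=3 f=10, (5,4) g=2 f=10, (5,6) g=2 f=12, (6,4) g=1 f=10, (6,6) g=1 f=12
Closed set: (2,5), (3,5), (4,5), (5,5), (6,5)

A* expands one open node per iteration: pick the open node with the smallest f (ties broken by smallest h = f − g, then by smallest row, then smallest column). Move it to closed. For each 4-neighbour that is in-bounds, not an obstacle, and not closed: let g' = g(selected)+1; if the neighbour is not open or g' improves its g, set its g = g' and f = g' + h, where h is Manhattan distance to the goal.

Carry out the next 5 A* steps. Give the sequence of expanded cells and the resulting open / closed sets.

order=[(1,5) → (0,5) → (0,4) → (1,4) → (1,3)]; open=[(0,6) g=7 f=12, (1,2) g=8 f=10, (2,3) g=8 f=12, (2,4) g=5 f=10, (2,6) g=5 f=12, (3,4) g=4 f=10, (3,6) g=4 f=12, (4,4) g=3 f=10, (5,4) g=2 f=10, (5,6) g=2 f=12, (6,4) g=1 f=10, (6,6) g=1 f=12]; closed=[(0,4), (0,5), (1,3), (1,4), (1,5), (2,5), (3,5), (4,5), (5,5), (6,5)]

step 1: expand (1,5) (f=10, h=5) → closed; open now [(0,5) g=6 f=10, (1,4) g=6 f=10, (2,4) g=5 f=10, (2,6) g=5 f=12, (3,4) g=4 f=10, (3,6) g=4 f=12, (4,4) g=3 f=10, (5,4) g=2 f=10, (5,6) g=2 f=12, (6,4) g=1 f=10, (6,6) g=1 f=12]
step 2: expand (0,5) (f=10, h=4) → closed; open now [(0,4) g=7 f=10, (0,6) g=7 f=12, (1,4) g=6 f=10, (2,4) g=5 f=10, (2,6) g=5 f=12, (3,4) g=4 f=10, (3,6) g=4 f=12, (4,4) g=3 f=10, (5,4) g=2 f=10, (5,6) g=2 f=12, (6,4) g=1 f=10, (6,6) g=1 f=12]
step 3: expand (0,4) (f=10, h=3) → closed; open now [(0,6) g=7 f=12, (1,4) g=6 f=10, (2,4) g=5 f=10, (2,6) g=5 f=12, (3,4) g=4 f=10, (3,6) g=4 f=12, (4,4) g=3 f=10, (5,4) g=2 f=10, (5,6) g=2 f=12, (6,4) g=1 f=10, (6,6) g=1 f=12]
step 4: expand (1,4) (f=10, h=4) → closed; open now [(0,6) g=7 f=12, (1,3) g=7 f=10, (2,4) g=5 f=10, (2,6) g=5 f=12, (3,4) g=4 f=10, (3,6) g=4 f=12, (4,4) g=3 f=10, (5,4) g=2 f=10, (5,6) g=2 f=12, (6,4) g=1 f=10, (6,6) g=1 f=12]
step 5: expand (1,3) (f=10, h=3) → closed; open now [(0,6) g=7 f=12, (1,2) g=8 f=10, (2,3) g=8 f=12, (2,4) g=5 f=10, (2,6) g=5 f=12, (3,4) g=4 f=10, (3,6) g=4 f=12, (4,4) g=3 f=10, (5,4) g=2 f=10, (5,6) g=2 f=12, (6,4) g=1 f=10, (6,6) g=1 f=12]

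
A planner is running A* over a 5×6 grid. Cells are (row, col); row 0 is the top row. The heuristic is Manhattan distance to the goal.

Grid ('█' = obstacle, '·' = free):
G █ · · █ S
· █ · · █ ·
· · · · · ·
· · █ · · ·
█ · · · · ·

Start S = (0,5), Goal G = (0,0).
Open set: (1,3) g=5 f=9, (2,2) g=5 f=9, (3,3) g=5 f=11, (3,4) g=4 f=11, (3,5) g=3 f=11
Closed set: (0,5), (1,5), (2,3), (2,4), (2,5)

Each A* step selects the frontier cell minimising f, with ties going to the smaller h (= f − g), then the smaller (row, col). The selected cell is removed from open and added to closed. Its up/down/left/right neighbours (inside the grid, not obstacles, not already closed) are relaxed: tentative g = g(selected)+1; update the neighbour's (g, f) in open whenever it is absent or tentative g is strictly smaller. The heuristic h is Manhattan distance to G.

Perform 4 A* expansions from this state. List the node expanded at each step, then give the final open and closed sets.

step 1: expand (1,3) (f=9, h=4) → closed; open now [(0,3) g=6 f=9, (1,2) g=6 f=9, (2,2) g=5 f=9, (3,3) g=5 f=11, (3,4) g=4 f=11, (3,5) g=3 f=11]
step 2: expand (0,3) (f=9, h=3) → closed; open now [(0,2) g=7 f=9, (1,2) g=6 f=9, (2,2) g=5 f=9, (3,3) g=5 f=11, (3,4) g=4 f=11, (3,5) g=3 f=11]
step 3: expand (0,2) (f=9, h=2) → closed; open now [(1,2) g=6 f=9, (2,2) g=5 f=9, (3,3) g=5 f=11, (3,4) g=4 f=11, (3,5) g=3 f=11]
step 4: expand (1,2) (f=9, h=3) → closed; open now [(2,2) g=5 f=9, (3,3) g=5 f=11, (3,4) g=4 f=11, (3,5) g=3 f=11]

order=[(1,3) → (0,3) → (0,2) → (1,2)]; open=[(2,2) g=5 f=9, (3,3) g=5 f=11, (3,4) g=4 f=11, (3,5) g=3 f=11]; closed=[(0,2), (0,3), (0,5), (1,2), (1,3), (1,5), (2,3), (2,4), (2,5)]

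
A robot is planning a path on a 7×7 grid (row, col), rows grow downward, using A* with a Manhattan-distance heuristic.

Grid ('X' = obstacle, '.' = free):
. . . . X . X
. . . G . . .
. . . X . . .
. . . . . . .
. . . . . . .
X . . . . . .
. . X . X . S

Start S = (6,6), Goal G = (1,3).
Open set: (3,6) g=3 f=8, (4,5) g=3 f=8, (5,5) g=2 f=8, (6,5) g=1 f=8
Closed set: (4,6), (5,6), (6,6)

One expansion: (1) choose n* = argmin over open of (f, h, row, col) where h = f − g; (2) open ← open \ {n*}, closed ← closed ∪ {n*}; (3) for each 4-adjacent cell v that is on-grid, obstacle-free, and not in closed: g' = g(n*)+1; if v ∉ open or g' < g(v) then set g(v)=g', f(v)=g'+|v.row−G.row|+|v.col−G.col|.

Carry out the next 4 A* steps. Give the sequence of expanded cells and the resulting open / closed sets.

step 1: expand (3,6) (f=8, h=5) → closed; open now [(2,6) g=4 f=8, (3,5) g=4 f=8, (4,5) g=3 f=8, (5,5) g=2 f=8, (6,5) g=1 f=8]
step 2: expand (2,6) (f=8, h=4) → closed; open now [(1,6) g=5 f=8, (2,5) g=5 f=8, (3,5) g=4 f=8, (4,5) g=3 f=8, (5,5) g=2 f=8, (6,5) g=1 f=8]
step 3: expand (1,6) (f=8, h=3) → closed; open now [(1,5) g=6 f=8, (2,5) g=5 f=8, (3,5) g=4 f=8, (4,5) g=3 f=8, (5,5) g=2 f=8, (6,5) g=1 f=8]
step 4: expand (1,5) (f=8, h=2) → closed; open now [(0,5) g=7 f=10, (1,4) g=7 f=8, (2,5) g=5 f=8, (3,5) g=4 f=8, (4,5) g=3 f=8, (5,5) g=2 f=8, (6,5) g=1 f=8]

order=[(3,6) → (2,6) → (1,6) → (1,5)]; open=[(0,5) g=7 f=10, (1,4) g=7 f=8, (2,5) g=5 f=8, (3,5) g=4 f=8, (4,5) g=3 f=8, (5,5) g=2 f=8, (6,5) g=1 f=8]; closed=[(1,5), (1,6), (2,6), (3,6), (4,6), (5,6), (6,6)]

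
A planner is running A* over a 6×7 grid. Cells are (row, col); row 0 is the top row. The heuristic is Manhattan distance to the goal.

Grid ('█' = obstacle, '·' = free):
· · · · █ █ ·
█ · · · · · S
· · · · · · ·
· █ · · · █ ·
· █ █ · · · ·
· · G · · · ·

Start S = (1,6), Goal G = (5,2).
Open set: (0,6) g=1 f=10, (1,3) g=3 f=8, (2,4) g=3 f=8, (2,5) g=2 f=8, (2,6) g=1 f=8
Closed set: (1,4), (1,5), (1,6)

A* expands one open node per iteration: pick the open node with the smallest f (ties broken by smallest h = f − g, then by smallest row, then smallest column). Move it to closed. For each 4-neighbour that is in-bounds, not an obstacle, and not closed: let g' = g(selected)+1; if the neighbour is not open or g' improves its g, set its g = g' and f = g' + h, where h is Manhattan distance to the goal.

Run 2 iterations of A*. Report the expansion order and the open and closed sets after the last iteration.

order=[(1,3) → (1,2)]; open=[(0,2) g=5 f=10, (0,3) g=4 f=10, (0,6) g=1 f=10, (1,1) g=5 f=10, (2,2) g=5 f=8, (2,3) g=4 f=8, (2,4) g=3 f=8, (2,5) g=2 f=8, (2,6) g=1 f=8]; closed=[(1,2), (1,3), (1,4), (1,5), (1,6)]

step 1: expand (1,3) (f=8, h=5) → closed; open now [(0,3) g=4 f=10, (0,6) g=1 f=10, (1,2) g=4 f=8, (2,3) g=4 f=8, (2,4) g=3 f=8, (2,5) g=2 f=8, (2,6) g=1 f=8]
step 2: expand (1,2) (f=8, h=4) → closed; open now [(0,2) g=5 f=10, (0,3) g=4 f=10, (0,6) g=1 f=10, (1,1) g=5 f=10, (2,2) g=5 f=8, (2,3) g=4 f=8, (2,4) g=3 f=8, (2,5) g=2 f=8, (2,6) g=1 f=8]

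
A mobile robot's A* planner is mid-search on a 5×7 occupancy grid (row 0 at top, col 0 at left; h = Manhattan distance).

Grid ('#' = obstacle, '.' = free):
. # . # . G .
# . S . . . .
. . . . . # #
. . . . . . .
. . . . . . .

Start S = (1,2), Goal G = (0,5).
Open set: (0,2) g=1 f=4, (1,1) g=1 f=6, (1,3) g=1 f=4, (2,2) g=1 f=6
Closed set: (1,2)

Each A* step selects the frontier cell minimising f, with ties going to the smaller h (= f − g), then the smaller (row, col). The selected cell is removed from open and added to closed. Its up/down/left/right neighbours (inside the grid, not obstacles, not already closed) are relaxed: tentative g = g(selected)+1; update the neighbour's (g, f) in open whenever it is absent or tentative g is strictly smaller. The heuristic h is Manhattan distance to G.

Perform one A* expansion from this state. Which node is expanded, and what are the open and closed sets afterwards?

step 1: expand (0,2) (f=4, h=3) → closed; open now [(1,1) g=1 f=6, (1,3) g=1 f=4, (2,2) g=1 f=6]

expanded=(0,2); open=[(1,1) g=1 f=6, (1,3) g=1 f=4, (2,2) g=1 f=6]; closed=[(0,2), (1,2)]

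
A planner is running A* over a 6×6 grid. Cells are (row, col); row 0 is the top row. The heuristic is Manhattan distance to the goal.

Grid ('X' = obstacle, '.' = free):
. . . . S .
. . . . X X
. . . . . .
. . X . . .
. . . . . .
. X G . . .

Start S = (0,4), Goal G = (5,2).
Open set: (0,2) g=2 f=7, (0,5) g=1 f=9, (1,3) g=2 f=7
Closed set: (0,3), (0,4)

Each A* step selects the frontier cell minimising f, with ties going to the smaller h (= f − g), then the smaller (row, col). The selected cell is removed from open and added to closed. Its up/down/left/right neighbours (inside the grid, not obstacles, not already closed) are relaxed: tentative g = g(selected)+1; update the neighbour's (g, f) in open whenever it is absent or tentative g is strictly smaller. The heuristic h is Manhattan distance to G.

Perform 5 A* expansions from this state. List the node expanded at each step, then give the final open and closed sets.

order=[(0,2) → (1,2) → (2,2) → (1,3) → (2,3)]; open=[(0,1) g=3 f=9, (0,5) g=1 f=9, (1,1) g=4 f=9, (2,1) g=5 f=9, (2,4) g=4 f=9, (3,3) g=4 f=7]; closed=[(0,2), (0,3), (0,4), (1,2), (1,3), (2,2), (2,3)]

step 1: expand (0,2) (f=7, h=5) → closed; open now [(0,1) g=3 f=9, (0,5) g=1 f=9, (1,2) g=3 f=7, (1,3) g=2 f=7]
step 2: expand (1,2) (f=7, h=4) → closed; open now [(0,1) g=3 f=9, (0,5) g=1 f=9, (1,1) g=4 f=9, (1,3) g=2 f=7, (2,2) g=4 f=7]
step 3: expand (2,2) (f=7, h=3) → closed; open now [(0,1) g=3 f=9, (0,5) g=1 f=9, (1,1) g=4 f=9, (1,3) g=2 f=7, (2,1) g=5 f=9, (2,3) g=5 f=9]
step 4: expand (1,3) (f=7, h=5) → closed; open now [(0,1) g=3 f=9, (0,5) g=1 f=9, (1,1) g=4 f=9, (2,1) g=5 f=9, (2,3) g=3 f=7]
step 5: expand (2,3) (f=7, h=4) → closed; open now [(0,1) g=3 f=9, (0,5) g=1 f=9, (1,1) g=4 f=9, (2,1) g=5 f=9, (2,4) g=4 f=9, (3,3) g=4 f=7]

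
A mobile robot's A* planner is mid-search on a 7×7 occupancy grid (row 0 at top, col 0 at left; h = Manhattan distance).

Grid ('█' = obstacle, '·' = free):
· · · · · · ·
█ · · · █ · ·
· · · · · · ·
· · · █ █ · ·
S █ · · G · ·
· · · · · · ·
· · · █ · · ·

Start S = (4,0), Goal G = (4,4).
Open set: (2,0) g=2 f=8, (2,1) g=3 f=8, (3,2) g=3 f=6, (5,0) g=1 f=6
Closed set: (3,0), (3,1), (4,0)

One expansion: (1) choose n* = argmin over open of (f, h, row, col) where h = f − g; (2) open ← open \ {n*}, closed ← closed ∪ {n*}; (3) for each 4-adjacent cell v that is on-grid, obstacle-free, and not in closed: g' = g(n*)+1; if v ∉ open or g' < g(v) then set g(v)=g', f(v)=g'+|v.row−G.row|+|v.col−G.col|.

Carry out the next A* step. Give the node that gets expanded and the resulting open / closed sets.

expanded=(3,2); open=[(2,0) g=2 f=8, (2,1) g=3 f=8, (2,2) g=4 f=8, (4,2) g=4 f=6, (5,0) g=1 f=6]; closed=[(3,0), (3,1), (3,2), (4,0)]

step 1: expand (3,2) (f=6, h=3) → closed; open now [(2,0) g=2 f=8, (2,1) g=3 f=8, (2,2) g=4 f=8, (4,2) g=4 f=6, (5,0) g=1 f=6]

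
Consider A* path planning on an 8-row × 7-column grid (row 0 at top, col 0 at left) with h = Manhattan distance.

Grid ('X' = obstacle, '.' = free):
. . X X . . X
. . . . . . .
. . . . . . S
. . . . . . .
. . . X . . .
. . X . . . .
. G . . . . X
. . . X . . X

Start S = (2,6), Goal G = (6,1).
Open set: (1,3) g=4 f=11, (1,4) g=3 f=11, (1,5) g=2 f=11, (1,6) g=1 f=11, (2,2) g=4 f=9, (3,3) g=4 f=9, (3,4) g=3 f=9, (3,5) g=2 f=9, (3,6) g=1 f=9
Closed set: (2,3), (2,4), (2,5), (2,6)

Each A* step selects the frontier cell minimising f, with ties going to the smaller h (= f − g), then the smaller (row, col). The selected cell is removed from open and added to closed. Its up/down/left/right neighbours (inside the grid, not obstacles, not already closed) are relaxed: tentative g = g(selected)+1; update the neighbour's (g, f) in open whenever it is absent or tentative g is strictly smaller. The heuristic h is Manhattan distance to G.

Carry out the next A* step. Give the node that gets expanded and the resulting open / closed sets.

step 1: expand (2,2) (f=9, h=5) → closed; open now [(1,2) g=5 f=11, (1,3) g=4 f=11, (1,4) g=3 f=11, (1,5) g=2 f=11, (1,6) g=1 f=11, (2,1) g=5 f=9, (3,2) g=5 f=9, (3,3) g=4 f=9, (3,4) g=3 f=9, (3,5) g=2 f=9, (3,6) g=1 f=9]

expanded=(2,2); open=[(1,2) g=5 f=11, (1,3) g=4 f=11, (1,4) g=3 f=11, (1,5) g=2 f=11, (1,6) g=1 f=11, (2,1) g=5 f=9, (3,2) g=5 f=9, (3,3) g=4 f=9, (3,4) g=3 f=9, (3,5) g=2 f=9, (3,6) g=1 f=9]; closed=[(2,2), (2,3), (2,4), (2,5), (2,6)]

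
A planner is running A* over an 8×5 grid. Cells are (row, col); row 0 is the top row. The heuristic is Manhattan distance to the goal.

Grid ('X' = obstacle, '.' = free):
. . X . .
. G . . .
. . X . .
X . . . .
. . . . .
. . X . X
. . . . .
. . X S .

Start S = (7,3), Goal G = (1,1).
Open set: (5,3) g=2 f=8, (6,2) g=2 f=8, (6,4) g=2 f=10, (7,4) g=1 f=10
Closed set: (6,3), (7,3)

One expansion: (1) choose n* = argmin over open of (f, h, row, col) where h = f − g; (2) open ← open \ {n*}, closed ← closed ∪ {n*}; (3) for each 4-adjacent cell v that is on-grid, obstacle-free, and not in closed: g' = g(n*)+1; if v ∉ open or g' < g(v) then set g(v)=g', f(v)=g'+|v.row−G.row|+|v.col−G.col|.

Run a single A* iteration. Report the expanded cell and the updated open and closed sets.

step 1: expand (5,3) (f=8, h=6) → closed; open now [(4,3) g=3 f=8, (6,2) g=2 f=8, (6,4) g=2 f=10, (7,4) g=1 f=10]

expanded=(5,3); open=[(4,3) g=3 f=8, (6,2) g=2 f=8, (6,4) g=2 f=10, (7,4) g=1 f=10]; closed=[(5,3), (6,3), (7,3)]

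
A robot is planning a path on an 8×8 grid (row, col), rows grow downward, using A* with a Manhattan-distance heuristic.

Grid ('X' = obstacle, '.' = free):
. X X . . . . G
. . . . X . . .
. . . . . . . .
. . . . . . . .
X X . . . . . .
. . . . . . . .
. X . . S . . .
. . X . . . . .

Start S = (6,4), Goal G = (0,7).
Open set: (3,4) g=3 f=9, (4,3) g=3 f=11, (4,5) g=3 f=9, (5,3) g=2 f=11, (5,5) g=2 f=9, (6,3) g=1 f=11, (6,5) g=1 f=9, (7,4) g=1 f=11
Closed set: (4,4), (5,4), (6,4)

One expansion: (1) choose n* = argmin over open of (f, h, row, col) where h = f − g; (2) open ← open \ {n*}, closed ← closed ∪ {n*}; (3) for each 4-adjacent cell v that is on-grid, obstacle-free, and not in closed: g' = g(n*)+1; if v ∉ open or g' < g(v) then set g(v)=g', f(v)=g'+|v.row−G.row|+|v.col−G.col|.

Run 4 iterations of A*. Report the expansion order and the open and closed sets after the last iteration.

order=[(3,4) → (2,4) → (2,5) → (1,5)]; open=[(0,5) g=7 f=9, (1,6) g=7 f=9, (2,3) g=5 f=11, (2,6) g=6 f=9, (3,3) g=4 f=11, (3,5) g=4 f=9, (4,3) g=3 f=11, (4,5) g=3 f=9, (5,3) g=2 f=11, (5,5) g=2 f=9, (6,3) g=1 f=11, (6,5) g=1 f=9, (7,4) g=1 f=11]; closed=[(1,5), (2,4), (2,5), (3,4), (4,4), (5,4), (6,4)]

step 1: expand (3,4) (f=9, h=6) → closed; open now [(2,4) g=4 f=9, (3,3) g=4 f=11, (3,5) g=4 f=9, (4,3) g=3 f=11, (4,5) g=3 f=9, (5,3) g=2 f=11, (5,5) g=2 f=9, (6,3) g=1 f=11, (6,5) g=1 f=9, (7,4) g=1 f=11]
step 2: expand (2,4) (f=9, h=5) → closed; open now [(2,3) g=5 f=11, (2,5) g=5 f=9, (3,3) g=4 f=11, (3,5) g=4 f=9, (4,3) g=3 f=11, (4,5) g=3 f=9, (5,3) g=2 f=11, (5,5) g=2 f=9, (6,3) g=1 f=11, (6,5) g=1 f=9, (7,4) g=1 f=11]
step 3: expand (2,5) (f=9, h=4) → closed; open now [(1,5) g=6 f=9, (2,3) g=5 f=11, (2,6) g=6 f=9, (3,3) g=4 f=11, (3,5) g=4 f=9, (4,3) g=3 f=11, (4,5) g=3 f=9, (5,3) g=2 f=11, (5,5) g=2 f=9, (6,3) g=1 f=11, (6,5) g=1 f=9, (7,4) g=1 f=11]
step 4: expand (1,5) (f=9, h=3) → closed; open now [(0,5) g=7 f=9, (1,6) g=7 f=9, (2,3) g=5 f=11, (2,6) g=6 f=9, (3,3) g=4 f=11, (3,5) g=4 f=9, (4,3) g=3 f=11, (4,5) g=3 f=9, (5,3) g=2 f=11, (5,5) g=2 f=9, (6,3) g=1 f=11, (6,5) g=1 f=9, (7,4) g=1 f=11]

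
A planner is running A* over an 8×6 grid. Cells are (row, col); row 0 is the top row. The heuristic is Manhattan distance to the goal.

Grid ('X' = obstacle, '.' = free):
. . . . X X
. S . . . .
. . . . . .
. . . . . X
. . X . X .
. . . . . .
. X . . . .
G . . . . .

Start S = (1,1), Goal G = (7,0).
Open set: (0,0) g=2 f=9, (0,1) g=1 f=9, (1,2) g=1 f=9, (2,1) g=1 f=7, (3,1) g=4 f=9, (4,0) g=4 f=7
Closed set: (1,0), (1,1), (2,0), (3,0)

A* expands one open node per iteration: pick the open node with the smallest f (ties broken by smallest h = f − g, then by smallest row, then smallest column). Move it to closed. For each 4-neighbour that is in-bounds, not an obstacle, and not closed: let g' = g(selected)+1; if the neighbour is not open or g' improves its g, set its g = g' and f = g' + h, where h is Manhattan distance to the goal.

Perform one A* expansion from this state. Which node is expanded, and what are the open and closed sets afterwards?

step 1: expand (4,0) (f=7, h=3) → closed; open now [(0,0) g=2 f=9, (0,1) g=1 f=9, (1,2) g=1 f=9, (2,1) g=1 f=7, (3,1) g=4 f=9, (4,1) g=5 f=9, (5,0) g=5 f=7]

expanded=(4,0); open=[(0,0) g=2 f=9, (0,1) g=1 f=9, (1,2) g=1 f=9, (2,1) g=1 f=7, (3,1) g=4 f=9, (4,1) g=5 f=9, (5,0) g=5 f=7]; closed=[(1,0), (1,1), (2,0), (3,0), (4,0)]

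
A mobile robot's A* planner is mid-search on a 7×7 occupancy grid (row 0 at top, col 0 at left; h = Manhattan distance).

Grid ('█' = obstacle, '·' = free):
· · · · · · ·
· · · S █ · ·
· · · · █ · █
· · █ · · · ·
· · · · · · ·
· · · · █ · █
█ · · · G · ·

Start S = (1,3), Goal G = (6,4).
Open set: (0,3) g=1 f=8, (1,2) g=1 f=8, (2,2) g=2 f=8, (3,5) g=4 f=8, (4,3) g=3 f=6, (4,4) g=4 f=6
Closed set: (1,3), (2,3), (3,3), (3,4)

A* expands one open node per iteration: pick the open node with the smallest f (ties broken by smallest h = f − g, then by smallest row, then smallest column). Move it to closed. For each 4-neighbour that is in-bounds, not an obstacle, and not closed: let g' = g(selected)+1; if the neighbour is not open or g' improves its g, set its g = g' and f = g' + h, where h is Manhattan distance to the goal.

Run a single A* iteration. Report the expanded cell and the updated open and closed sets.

expanded=(4,4); open=[(0,3) g=1 f=8, (1,2) g=1 f=8, (2,2) g=2 f=8, (3,5) g=4 f=8, (4,3) g=3 f=6, (4,5) g=5 f=8]; closed=[(1,3), (2,3), (3,3), (3,4), (4,4)]

step 1: expand (4,4) (f=6, h=2) → closed; open now [(0,3) g=1 f=8, (1,2) g=1 f=8, (2,2) g=2 f=8, (3,5) g=4 f=8, (4,3) g=3 f=6, (4,5) g=5 f=8]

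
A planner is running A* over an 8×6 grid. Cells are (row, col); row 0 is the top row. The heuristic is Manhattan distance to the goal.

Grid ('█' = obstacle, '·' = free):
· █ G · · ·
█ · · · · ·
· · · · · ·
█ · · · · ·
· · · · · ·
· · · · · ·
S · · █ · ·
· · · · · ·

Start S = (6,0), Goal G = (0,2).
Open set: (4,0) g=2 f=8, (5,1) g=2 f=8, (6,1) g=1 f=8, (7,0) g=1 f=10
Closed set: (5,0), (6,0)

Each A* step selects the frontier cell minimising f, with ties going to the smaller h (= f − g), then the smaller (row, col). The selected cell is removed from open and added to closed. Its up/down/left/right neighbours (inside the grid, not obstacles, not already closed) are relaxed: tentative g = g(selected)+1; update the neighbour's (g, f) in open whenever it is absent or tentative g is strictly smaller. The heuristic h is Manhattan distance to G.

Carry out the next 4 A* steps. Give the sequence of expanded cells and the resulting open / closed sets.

step 1: expand (4,0) (f=8, h=6) → closed; open now [(4,1) g=3 f=8, (5,1) g=2 f=8, (6,1) g=1 f=8, (7,0) g=1 f=10]
step 2: expand (4,1) (f=8, h=5) → closed; open now [(3,1) g=4 f=8, (4,2) g=4 f=8, (5,1) g=2 f=8, (6,1) g=1 f=8, (7,0) g=1 f=10]
step 3: expand (3,1) (f=8, h=4) → closed; open now [(2,1) g=5 f=8, (3,2) g=5 f=8, (4,2) g=4 f=8, (5,1) g=2 f=8, (6,1) g=1 f=8, (7,0) g=1 f=10]
step 4: expand (2,1) (f=8, h=3) → closed; open now [(1,1) g=6 f=8, (2,0) g=6 f=10, (2,2) g=6 f=8, (3,2) g=5 f=8, (4,2) g=4 f=8, (5,1) g=2 f=8, (6,1) g=1 f=8, (7,0) g=1 f=10]

order=[(4,0) → (4,1) → (3,1) → (2,1)]; open=[(1,1) g=6 f=8, (2,0) g=6 f=10, (2,2) g=6 f=8, (3,2) g=5 f=8, (4,2) g=4 f=8, (5,1) g=2 f=8, (6,1) g=1 f=8, (7,0) g=1 f=10]; closed=[(2,1), (3,1), (4,0), (4,1), (5,0), (6,0)]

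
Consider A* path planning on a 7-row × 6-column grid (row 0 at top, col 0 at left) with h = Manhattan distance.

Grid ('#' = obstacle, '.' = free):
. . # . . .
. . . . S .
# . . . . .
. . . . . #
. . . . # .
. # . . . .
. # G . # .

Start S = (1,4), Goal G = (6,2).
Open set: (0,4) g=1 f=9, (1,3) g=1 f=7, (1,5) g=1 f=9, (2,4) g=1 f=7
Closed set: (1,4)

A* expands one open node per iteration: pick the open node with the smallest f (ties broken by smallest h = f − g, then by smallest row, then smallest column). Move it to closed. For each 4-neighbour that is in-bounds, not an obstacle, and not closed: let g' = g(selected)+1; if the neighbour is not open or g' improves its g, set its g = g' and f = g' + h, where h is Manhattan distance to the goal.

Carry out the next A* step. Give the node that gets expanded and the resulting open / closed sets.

step 1: expand (1,3) (f=7, h=6) → closed; open now [(0,3) g=2 f=9, (0,4) g=1 f=9, (1,2) g=2 f=7, (1,5) g=1 f=9, (2,3) g=2 f=7, (2,4) g=1 f=7]

expanded=(1,3); open=[(0,3) g=2 f=9, (0,4) g=1 f=9, (1,2) g=2 f=7, (1,5) g=1 f=9, (2,3) g=2 f=7, (2,4) g=1 f=7]; closed=[(1,3), (1,4)]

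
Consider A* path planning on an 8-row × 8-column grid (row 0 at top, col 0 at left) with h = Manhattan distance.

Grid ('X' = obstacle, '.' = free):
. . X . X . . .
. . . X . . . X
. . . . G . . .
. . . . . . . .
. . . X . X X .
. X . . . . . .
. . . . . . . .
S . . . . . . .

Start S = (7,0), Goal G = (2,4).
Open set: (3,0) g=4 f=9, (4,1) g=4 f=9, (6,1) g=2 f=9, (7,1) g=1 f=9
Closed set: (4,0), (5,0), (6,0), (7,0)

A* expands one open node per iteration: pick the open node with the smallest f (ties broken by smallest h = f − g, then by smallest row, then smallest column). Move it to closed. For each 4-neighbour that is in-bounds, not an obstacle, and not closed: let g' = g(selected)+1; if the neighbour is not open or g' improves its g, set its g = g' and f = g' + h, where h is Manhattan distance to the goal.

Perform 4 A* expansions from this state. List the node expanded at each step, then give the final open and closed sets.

order=[(3,0) → (2,0) → (2,1) → (2,2)]; open=[(1,0) g=6 f=11, (1,1) g=7 f=11, (1,2) g=8 f=11, (2,3) g=8 f=9, (3,1) g=5 f=9, (3,2) g=8 f=11, (4,1) g=4 f=9, (6,1) g=2 f=9, (7,1) g=1 f=9]; closed=[(2,0), (2,1), (2,2), (3,0), (4,0), (5,0), (6,0), (7,0)]

step 1: expand (3,0) (f=9, h=5) → closed; open now [(2,0) g=5 f=9, (3,1) g=5 f=9, (4,1) g=4 f=9, (6,1) g=2 f=9, (7,1) g=1 f=9]
step 2: expand (2,0) (f=9, h=4) → closed; open now [(1,0) g=6 f=11, (2,1) g=6 f=9, (3,1) g=5 f=9, (4,1) g=4 f=9, (6,1) g=2 f=9, (7,1) g=1 f=9]
step 3: expand (2,1) (f=9, h=3) → closed; open now [(1,0) g=6 f=11, (1,1) g=7 f=11, (2,2) g=7 f=9, (3,1) g=5 f=9, (4,1) g=4 f=9, (6,1) g=2 f=9, (7,1) g=1 f=9]
step 4: expand (2,2) (f=9, h=2) → closed; open now [(1,0) g=6 f=11, (1,1) g=7 f=11, (1,2) g=8 f=11, (2,3) g=8 f=9, (3,1) g=5 f=9, (3,2) g=8 f=11, (4,1) g=4 f=9, (6,1) g=2 f=9, (7,1) g=1 f=9]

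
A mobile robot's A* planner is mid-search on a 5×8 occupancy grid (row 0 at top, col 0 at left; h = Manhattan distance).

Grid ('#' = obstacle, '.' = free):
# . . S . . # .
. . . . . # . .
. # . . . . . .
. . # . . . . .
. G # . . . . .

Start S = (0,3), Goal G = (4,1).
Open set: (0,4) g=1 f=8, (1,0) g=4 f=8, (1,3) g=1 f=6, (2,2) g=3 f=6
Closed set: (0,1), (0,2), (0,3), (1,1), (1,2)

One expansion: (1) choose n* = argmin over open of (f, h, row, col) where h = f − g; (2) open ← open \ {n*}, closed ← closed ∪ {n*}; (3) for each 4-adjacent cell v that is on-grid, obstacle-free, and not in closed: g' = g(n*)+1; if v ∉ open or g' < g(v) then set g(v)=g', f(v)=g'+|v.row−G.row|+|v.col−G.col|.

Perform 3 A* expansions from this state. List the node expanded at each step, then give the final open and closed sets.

order=[(2,2) → (1,3) → (2,3)]; open=[(0,4) g=1 f=8, (1,0) g=4 f=8, (1,4) g=2 f=8, (2,4) g=3 f=8, (3,3) g=3 f=6]; closed=[(0,1), (0,2), (0,3), (1,1), (1,2), (1,3), (2,2), (2,3)]

step 1: expand (2,2) (f=6, h=3) → closed; open now [(0,4) g=1 f=8, (1,0) g=4 f=8, (1,3) g=1 f=6, (2,3) g=4 f=8]
step 2: expand (1,3) (f=6, h=5) → closed; open now [(0,4) g=1 f=8, (1,0) g=4 f=8, (1,4) g=2 f=8, (2,3) g=2 f=6]
step 3: expand (2,3) (f=6, h=4) → closed; open now [(0,4) g=1 f=8, (1,0) g=4 f=8, (1,4) g=2 f=8, (2,4) g=3 f=8, (3,3) g=3 f=6]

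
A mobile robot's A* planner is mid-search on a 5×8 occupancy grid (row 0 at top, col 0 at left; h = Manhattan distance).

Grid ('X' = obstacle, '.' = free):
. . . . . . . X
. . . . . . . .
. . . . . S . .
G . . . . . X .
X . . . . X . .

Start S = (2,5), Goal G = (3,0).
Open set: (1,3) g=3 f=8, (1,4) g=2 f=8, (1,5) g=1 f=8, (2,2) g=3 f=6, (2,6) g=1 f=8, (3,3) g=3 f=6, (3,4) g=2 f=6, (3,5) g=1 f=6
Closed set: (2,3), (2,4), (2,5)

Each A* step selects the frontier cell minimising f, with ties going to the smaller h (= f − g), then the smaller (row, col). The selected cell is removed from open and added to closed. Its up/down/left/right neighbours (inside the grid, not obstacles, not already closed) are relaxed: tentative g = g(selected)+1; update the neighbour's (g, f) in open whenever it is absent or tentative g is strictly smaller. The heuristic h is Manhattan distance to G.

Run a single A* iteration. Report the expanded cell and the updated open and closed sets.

expanded=(2,2); open=[(1,2) g=4 f=8, (1,3) g=3 f=8, (1,4) g=2 f=8, (1,5) g=1 f=8, (2,1) g=4 f=6, (2,6) g=1 f=8, (3,2) g=4 f=6, (3,3) g=3 f=6, (3,4) g=2 f=6, (3,5) g=1 f=6]; closed=[(2,2), (2,3), (2,4), (2,5)]

step 1: expand (2,2) (f=6, h=3) → closed; open now [(1,2) g=4 f=8, (1,3) g=3 f=8, (1,4) g=2 f=8, (1,5) g=1 f=8, (2,1) g=4 f=6, (2,6) g=1 f=8, (3,2) g=4 f=6, (3,3) g=3 f=6, (3,4) g=2 f=6, (3,5) g=1 f=6]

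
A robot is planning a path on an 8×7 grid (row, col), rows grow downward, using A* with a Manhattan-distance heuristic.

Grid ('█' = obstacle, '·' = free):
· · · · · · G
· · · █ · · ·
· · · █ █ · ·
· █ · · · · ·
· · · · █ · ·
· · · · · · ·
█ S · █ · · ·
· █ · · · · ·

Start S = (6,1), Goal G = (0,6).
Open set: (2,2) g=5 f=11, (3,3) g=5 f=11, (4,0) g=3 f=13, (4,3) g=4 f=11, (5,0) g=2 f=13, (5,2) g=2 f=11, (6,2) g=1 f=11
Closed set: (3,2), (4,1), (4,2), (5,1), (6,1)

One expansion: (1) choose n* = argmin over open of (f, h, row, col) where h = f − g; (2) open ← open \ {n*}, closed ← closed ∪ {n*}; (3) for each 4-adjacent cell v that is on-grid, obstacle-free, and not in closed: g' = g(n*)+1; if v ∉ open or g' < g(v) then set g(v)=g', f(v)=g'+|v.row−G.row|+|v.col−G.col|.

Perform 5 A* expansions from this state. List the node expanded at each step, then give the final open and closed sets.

order=[(2,2) → (1,2) → (0,2) → (0,3) → (0,4)]; open=[(0,1) g=8 f=13, (0,5) g=10 f=11, (1,1) g=7 f=13, (1,4) g=10 f=13, (2,1) g=6 f=13, (3,3) g=5 f=11, (4,0) g=3 f=13, (4,3) g=4 f=11, (5,0) g=2 f=13, (5,2) g=2 f=11, (6,2) g=1 f=11]; closed=[(0,2), (0,3), (0,4), (1,2), (2,2), (3,2), (4,1), (4,2), (5,1), (6,1)]

step 1: expand (2,2) (f=11, h=6) → closed; open now [(1,2) g=6 f=11, (2,1) g=6 f=13, (3,3) g=5 f=11, (4,0) g=3 f=13, (4,3) g=4 f=11, (5,0) g=2 f=13, (5,2) g=2 f=11, (6,2) g=1 f=11]
step 2: expand (1,2) (f=11, h=5) → closed; open now [(0,2) g=7 f=11, (1,1) g=7 f=13, (2,1) g=6 f=13, (3,3) g=5 f=11, (4,0) g=3 f=13, (4,3) g=4 f=11, (5,0) g=2 f=13, (5,2) g=2 f=11, (6,2) g=1 f=11]
step 3: expand (0,2) (f=11, h=4) → closed; open now [(0,1) g=8 f=13, (0,3) g=8 f=11, (1,1) g=7 f=13, (2,1) g=6 f=13, (3,3) g=5 f=11, (4,0) g=3 f=13, (4,3) g=4 f=11, (5,0) g=2 f=13, (5,2) g=2 f=11, (6,2) g=1 f=11]
step 4: expand (0,3) (f=11, h=3) → closed; open now [(0,1) g=8 f=13, (0,4) g=9 f=11, (1,1) g=7 f=13, (2,1) g=6 f=13, (3,3) g=5 f=11, (4,0) g=3 f=13, (4,3) g=4 f=11, (5,0) g=2 f=13, (5,2) g=2 f=11, (6,2) g=1 f=11]
step 5: expand (0,4) (f=11, h=2) → closed; open now [(0,1) g=8 f=13, (0,5) g=10 f=11, (1,1) g=7 f=13, (1,4) g=10 f=13, (2,1) g=6 f=13, (3,3) g=5 f=11, (4,0) g=3 f=13, (4,3) g=4 f=11, (5,0) g=2 f=13, (5,2) g=2 f=11, (6,2) g=1 f=11]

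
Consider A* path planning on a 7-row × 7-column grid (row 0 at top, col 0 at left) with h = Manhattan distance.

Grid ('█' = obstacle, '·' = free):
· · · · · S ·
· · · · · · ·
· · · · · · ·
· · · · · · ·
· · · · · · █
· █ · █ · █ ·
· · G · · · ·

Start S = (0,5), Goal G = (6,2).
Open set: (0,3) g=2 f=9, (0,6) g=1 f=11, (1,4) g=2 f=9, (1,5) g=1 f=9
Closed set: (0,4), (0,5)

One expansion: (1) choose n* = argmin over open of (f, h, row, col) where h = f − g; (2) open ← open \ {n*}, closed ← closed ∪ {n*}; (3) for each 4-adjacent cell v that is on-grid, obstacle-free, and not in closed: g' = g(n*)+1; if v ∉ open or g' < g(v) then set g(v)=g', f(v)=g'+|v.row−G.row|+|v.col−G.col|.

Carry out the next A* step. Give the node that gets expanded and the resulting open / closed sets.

step 1: expand (0,3) (f=9, h=7) → closed; open now [(0,2) g=3 f=9, (0,6) g=1 f=11, (1,3) g=3 f=9, (1,4) g=2 f=9, (1,5) g=1 f=9]

expanded=(0,3); open=[(0,2) g=3 f=9, (0,6) g=1 f=11, (1,3) g=3 f=9, (1,4) g=2 f=9, (1,5) g=1 f=9]; closed=[(0,3), (0,4), (0,5)]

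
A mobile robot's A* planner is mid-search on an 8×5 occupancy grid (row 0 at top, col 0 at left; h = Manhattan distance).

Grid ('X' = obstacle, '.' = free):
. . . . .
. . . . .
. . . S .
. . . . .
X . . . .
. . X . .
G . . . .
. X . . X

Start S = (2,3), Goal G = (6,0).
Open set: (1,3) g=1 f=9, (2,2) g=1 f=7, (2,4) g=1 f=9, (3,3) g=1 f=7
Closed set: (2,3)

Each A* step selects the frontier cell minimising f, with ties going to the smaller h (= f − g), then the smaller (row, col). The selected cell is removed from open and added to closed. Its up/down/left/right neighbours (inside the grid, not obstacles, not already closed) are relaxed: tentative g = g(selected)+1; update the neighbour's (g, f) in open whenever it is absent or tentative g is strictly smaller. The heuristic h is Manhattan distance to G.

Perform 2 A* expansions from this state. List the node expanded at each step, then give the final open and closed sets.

step 1: expand (2,2) (f=7, h=6) → closed; open now [(1,2) g=2 f=9, (1,3) g=1 f=9, (2,1) g=2 f=7, (2,4) g=1 f=9, (3,2) g=2 f=7, (3,3) g=1 f=7]
step 2: expand (2,1) (f=7, h=5) → closed; open now [(1,1) g=3 f=9, (1,2) g=2 f=9, (1,3) g=1 f=9, (2,0) g=3 f=7, (2,4) g=1 f=9, (3,1) g=3 f=7, (3,2) g=2 f=7, (3,3) g=1 f=7]

order=[(2,2) → (2,1)]; open=[(1,1) g=3 f=9, (1,2) g=2 f=9, (1,3) g=1 f=9, (2,0) g=3 f=7, (2,4) g=1 f=9, (3,1) g=3 f=7, (3,2) g=2 f=7, (3,3) g=1 f=7]; closed=[(2,1), (2,2), (2,3)]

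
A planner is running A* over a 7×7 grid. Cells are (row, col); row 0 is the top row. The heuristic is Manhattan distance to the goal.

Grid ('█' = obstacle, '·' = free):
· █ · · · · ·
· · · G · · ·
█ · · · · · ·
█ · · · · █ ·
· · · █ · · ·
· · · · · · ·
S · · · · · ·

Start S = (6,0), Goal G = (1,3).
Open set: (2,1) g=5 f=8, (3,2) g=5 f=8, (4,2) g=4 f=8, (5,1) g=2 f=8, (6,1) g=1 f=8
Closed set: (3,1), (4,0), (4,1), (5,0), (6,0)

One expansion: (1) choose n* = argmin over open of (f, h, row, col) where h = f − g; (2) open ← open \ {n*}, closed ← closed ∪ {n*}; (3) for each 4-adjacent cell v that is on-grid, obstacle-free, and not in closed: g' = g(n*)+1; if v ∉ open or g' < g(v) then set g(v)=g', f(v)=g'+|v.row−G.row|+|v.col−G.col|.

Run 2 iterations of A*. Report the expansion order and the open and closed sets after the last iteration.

step 1: expand (2,1) (f=8, h=3) → closed; open now [(1,1) g=6 f=8, (2,2) g=6 f=8, (3,2) g=5 f=8, (4,2) g=4 f=8, (5,1) g=2 f=8, (6,1) g=1 f=8]
step 2: expand (1,1) (f=8, h=2) → closed; open now [(1,0) g=7 f=10, (1,2) g=7 f=8, (2,2) g=6 f=8, (3,2) g=5 f=8, (4,2) g=4 f=8, (5,1) g=2 f=8, (6,1) g=1 f=8]

order=[(2,1) → (1,1)]; open=[(1,0) g=7 f=10, (1,2) g=7 f=8, (2,2) g=6 f=8, (3,2) g=5 f=8, (4,2) g=4 f=8, (5,1) g=2 f=8, (6,1) g=1 f=8]; closed=[(1,1), (2,1), (3,1), (4,0), (4,1), (5,0), (6,0)]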